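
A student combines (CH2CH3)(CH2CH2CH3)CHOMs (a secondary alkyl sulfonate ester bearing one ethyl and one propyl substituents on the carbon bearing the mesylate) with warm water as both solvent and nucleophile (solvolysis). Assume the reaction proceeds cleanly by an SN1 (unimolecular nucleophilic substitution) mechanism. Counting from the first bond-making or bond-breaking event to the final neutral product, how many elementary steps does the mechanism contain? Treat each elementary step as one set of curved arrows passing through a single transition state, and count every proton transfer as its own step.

Step 1: Rate-determining heterolysis of the C–O bond gives MsO⁻ and a secondary carbocation.
(No 1,2-shift: no single shift to an adjacent carbon would give a more stable cation.)
Step 2: A lone pair on the oxygen of H2O attacks the carbocation, forming a new C–O σ-bond and an oxonium ion.
Step 3: Deprotonation of the oxonium oxygen by solvent water yields the neutral alcohol.
Total: 3 elementary steps.

3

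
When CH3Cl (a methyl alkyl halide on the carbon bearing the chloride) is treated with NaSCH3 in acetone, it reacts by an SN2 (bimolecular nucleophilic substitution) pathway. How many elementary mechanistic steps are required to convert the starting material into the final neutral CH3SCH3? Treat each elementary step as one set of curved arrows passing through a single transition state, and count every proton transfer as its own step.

Step 1: The methanethiolate nucleophile donates a lone pair from S to the α-carbon in a backside attack; simultaneously the C–Cl σ-bond breaks and both of its electrons leave with Cl⁻. One concerted step with inversion of configuration.
Total: 1 elementary step.

1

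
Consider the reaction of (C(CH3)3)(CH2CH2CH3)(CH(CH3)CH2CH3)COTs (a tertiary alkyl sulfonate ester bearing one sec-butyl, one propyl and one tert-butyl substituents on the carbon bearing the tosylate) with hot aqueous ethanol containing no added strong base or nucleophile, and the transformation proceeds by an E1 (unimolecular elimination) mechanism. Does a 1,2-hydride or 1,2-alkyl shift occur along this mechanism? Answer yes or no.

The first-formed carbocation is tertiary.
No single 1,2-shift to an adjacent carbon would produce a more-substituted cation than the one already present, so no rearrangement occurs.

no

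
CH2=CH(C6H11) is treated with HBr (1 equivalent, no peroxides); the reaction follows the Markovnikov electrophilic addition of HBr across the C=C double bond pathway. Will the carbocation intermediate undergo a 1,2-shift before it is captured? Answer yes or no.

The first-formed carbocation is secondary.
The adjacent cyclohexyl carbon already bears 2 other carbon substituents and has a hydrogen to migrate; after a 1,2-hydride shift from that carbon the positive charge sits on a tertiary centre.
Tertiary is more stable than secondary, so the shift occurs.

yes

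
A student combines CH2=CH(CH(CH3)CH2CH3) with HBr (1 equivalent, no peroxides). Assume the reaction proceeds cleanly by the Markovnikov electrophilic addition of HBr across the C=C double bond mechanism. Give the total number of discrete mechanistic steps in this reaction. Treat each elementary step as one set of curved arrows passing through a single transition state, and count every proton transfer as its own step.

3

Step 1: Electrophilic addition begins with the π(C=C) electrons forming a bond to the proton of HBr. Following Markovnikov's rule, the resulting cation is secondary. The H–Br bond breaks heterolytically, releasing Br⁻.
Step 2: Carbocation rearrangement: a 1,2-hydride shift from the adjacent sec-butyl carbon converts the initially-formed secondary cation into the more stable tertiary cation.
Step 3: The Br⁻ anion donates a lone pair to the carbocation, forming the new C–Br σ-bond and giving the neutral alkyl halide.
Total: 3 elementary steps.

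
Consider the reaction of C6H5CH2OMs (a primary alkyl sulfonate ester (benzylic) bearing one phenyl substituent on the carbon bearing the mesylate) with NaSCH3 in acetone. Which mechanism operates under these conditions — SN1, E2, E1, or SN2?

Conditions: a primary substrate with a strong nucleophile in the polar aprotic solvent acetone.
These conditions are the textbook signature of the SN2 pathway.
An unhindered substrate with a strong nucleophile in a polar aprotic solvent favours one-step backside displacement.

SN2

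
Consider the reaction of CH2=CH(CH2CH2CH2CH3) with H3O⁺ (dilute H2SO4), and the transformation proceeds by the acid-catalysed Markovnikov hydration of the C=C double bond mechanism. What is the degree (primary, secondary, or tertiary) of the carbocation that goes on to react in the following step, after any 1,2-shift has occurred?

Step 1: Protonation of the alkene by H3O⁺: the π bond acts as the nucleophile and picks up H⁺, giving the more stable (Markovnikov) secondary carbocation. H2O is released.
No single 1,2-shift to an adjacent carbon would give a more-substituted cation, so no rearrangement occurs.

secondary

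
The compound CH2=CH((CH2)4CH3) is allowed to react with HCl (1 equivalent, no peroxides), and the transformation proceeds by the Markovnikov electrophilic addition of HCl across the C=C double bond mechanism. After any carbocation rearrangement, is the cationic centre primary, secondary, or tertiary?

Step 1: Electrophilic addition begins with the π(C=C) electrons forming a bond to the proton of HCl. Following Markovnikov's rule, the resulting cation is secondary. The H–Cl bond breaks heterolytically, releasing Cl⁻.
No single 1,2-shift to an adjacent carbon would give a more-substituted cation, so no rearrangement occurs.

secondary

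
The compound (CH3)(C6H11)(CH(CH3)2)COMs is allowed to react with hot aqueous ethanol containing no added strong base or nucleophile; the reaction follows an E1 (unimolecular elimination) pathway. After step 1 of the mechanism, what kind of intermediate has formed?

tertiary carbocation

Step 1: Unassisted departure of MsO⁻ (taking the C–O bonding pair) generates a tertiary carbocation.
After step 1 the species present is a tertiary carbocation.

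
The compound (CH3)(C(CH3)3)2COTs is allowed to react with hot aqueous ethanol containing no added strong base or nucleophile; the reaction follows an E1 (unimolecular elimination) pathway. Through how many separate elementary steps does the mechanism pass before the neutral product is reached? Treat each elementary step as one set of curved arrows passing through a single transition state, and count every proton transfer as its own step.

2

Step 1: Rate-determining heterolysis of the C–O bond gives TsO⁻ and a tertiary carbocation.
(No 1,2-shift: no single shift to an adjacent carbon would give a more stable cation.)
Step 2: Loss of a β-proton to a water (or ethanol) molecule of the solvent: the C–H bonding pair collapses toward the cationic carbon to form the C=C π bond, yielding the alkene.
Total: 2 elementary steps.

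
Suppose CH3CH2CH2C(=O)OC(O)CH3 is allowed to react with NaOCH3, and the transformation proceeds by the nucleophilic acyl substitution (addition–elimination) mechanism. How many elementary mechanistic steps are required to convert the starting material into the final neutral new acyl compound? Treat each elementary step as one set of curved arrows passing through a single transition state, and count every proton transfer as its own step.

Step 1: A lone pair on the O of CH3O⁻ attacks the electrophilic acyl carbon; the π(C=O) electrons move onto oxygen, giving a tetrahedral intermediate.
Step 2: Collapse of the tetrahedral intermediate: the alkoxide oxygen pushes its lone pair back to re-form C=O while CH3CO2⁻ leaves.
Total: 2 elementary steps.

2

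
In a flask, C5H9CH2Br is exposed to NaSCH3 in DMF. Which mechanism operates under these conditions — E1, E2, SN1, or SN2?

Conditions: a primary substrate with a strong nucleophile in the polar aprotic solvent DMF.
These conditions are the textbook signature of the SN2 pathway.
An unhindered substrate with a strong nucleophile in a polar aprotic solvent favours one-step backside displacement.

SN2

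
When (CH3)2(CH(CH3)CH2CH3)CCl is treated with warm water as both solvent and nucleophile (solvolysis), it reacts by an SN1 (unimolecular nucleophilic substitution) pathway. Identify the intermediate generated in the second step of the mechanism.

Step 1: Ionisation: the C–Cl σ-bond cleaves heterolytically; both bonding electrons depart with Cl⁻, leaving a tertiary carbocation at the α-carbon.
Step 2: H2O donates an oxygen lone pair into the empty p orbital of the cation, giving a protonated alcohol (an oxonium ion).
After step 2 the species present is an oxonium ion.

oxonium ion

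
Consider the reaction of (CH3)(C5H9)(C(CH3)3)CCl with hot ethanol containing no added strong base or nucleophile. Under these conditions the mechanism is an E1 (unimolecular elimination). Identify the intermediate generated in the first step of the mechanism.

Step 1: Ionisation: the C–Cl σ-bond cleaves heterolytically; both bonding electrons depart with Cl⁻, leaving a tertiary carbocation at the α-carbon.
After step 1 the species present is a tertiary carbocation.

tertiary carbocation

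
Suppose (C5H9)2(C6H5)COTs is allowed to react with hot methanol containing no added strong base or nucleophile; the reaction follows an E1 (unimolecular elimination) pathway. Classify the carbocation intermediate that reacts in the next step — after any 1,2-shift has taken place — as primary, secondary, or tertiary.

Step 1: Ionisation: the C–O σ-bond cleaves heterolytically; both bonding electrons depart with TsO⁻, leaving a tertiary carbocation at the α-carbon.
No single 1,2-shift to an adjacent carbon would give a more-substituted cation, so no rearrangement occurs.

tertiary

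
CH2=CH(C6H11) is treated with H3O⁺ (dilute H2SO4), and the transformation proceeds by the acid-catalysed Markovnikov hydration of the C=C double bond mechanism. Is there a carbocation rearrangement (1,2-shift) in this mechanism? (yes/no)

The first-formed carbocation is secondary.
The adjacent cyclohexyl carbon already bears 2 other carbon substituents and has a hydrogen to migrate; after a 1,2-hydride shift from that carbon the positive charge sits on a tertiary centre.
Tertiary is more stable than secondary, so the shift occurs.

yes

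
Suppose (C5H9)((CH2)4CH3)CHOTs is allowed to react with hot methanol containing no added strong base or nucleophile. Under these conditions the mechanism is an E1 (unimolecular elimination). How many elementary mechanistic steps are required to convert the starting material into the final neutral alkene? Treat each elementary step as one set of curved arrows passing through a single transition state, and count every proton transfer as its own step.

3

Step 1: The C–O bond breaks with both electrons going to the tosylate; TsO⁻ leaves and a secondary carbocation remains.
Step 2: A hydride (H with its bonding pair) migrates from the adjacent cyclopentyl carbon to the cationic centre — a 1,2-hydride shift — upgrading the secondary cation to a tertiary one.
Step 3: Loss of a β-proton to a methanol molecule of the solvent: the C–H bonding pair collapses toward the cationic carbon to form the C=C π bond, yielding the alkene.
Total: 3 elementary steps.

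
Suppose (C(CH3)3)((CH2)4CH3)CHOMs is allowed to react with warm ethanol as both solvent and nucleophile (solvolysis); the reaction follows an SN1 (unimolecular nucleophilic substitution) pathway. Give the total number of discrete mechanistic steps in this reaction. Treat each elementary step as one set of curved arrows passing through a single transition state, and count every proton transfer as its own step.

Step 1: Rate-determining heterolysis of the C–O bond gives MsO⁻ and a secondary carbocation.
Step 2: A methyl group with its bonding pair migrates from the adjacent tert-butyl carbon to the cationic centre — a 1,2-methyl shift — upgrading the secondary cation to a tertiary one.
Step 3: A lone pair on the oxygen of CH3CH2OH attacks the carbocation, forming a new C–O σ-bond and an oxonium ion.
Step 4: Proton transfer from the O–H of the oxonium ion to a solvent molecule delivers the neutral ether.
Total: 4 elementary steps.

4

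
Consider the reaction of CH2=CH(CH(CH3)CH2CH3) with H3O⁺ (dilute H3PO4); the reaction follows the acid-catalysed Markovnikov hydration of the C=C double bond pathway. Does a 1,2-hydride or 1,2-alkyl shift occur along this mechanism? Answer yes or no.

yes

The first-formed carbocation is secondary.
The adjacent sec-butyl carbon already bears 2 other carbon substituents and has a hydrogen to migrate; after a 1,2-hydride shift from that carbon the positive charge sits on a tertiary centre.
Tertiary is more stable than secondary, so the shift occurs.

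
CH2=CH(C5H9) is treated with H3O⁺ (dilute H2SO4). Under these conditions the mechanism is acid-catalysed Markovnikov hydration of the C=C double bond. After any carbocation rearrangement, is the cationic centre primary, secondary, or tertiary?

Step 1: The π electrons of the C=C bond attack a proton of H3O⁺; Markovnikov addition places the new C–H on the less-substituted alkene carbon, so the positive charge ends up on the more-substituted carbon — a secondary carbocation. H2O is released.
Step 2: A hydride (H with its bonding pair) migrates from the adjacent cyclopentyl carbon to the cationic centre — a 1,2-hydride shift — upgrading the secondary cation to a tertiary one.
The cation rearranges from secondary to tertiary via a 1,2-hydride shift from the adjacent cyclopentyl carbon; the tertiary cation is what reacts next.

tertiary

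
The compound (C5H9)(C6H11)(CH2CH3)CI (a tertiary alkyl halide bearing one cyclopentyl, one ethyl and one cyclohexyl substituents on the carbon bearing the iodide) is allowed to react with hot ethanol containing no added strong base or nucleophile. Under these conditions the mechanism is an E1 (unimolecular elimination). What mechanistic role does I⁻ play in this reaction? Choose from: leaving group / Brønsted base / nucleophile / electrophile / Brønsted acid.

Step 1: Unassisted departure of I⁻ (taking the C–I bonding pair) generates a tertiary carbocation.
I⁻ departs with both electrons of the breaking σ-bond — that is the definition of a leaving group.

leaving group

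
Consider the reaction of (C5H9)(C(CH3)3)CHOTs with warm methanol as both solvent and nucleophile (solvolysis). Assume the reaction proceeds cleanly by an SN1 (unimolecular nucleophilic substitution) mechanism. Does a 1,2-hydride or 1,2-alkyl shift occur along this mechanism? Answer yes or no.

The first-formed carbocation is secondary.
The adjacent cyclopentyl carbon already bears 2 other carbon substituents and has a hydrogen to migrate; after a 1,2-hydride shift from that carbon the positive charge sits on a tertiary centre.
Tertiary is more stable than secondary, so the shift occurs.

yes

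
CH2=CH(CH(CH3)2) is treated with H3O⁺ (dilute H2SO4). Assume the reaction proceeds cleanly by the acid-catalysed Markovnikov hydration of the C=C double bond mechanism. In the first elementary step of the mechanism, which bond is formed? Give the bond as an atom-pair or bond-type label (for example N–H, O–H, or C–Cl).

Step 1: The π electrons of the C=C bond attack a proton of H3O⁺; Markovnikov addition places the new C–H on the less-substituted alkene carbon, so the positive charge ends up on the more-substituted carbon — a secondary carbocation. H2O is released.
The bond formed in this step is the C–H bond.

C–H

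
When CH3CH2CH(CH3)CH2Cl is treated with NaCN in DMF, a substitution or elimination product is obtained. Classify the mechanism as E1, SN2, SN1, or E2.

SN2

Conditions: a primary substrate with a strong nucleophile in the polar aprotic solvent DMF.
These conditions are the textbook signature of the SN2 pathway.
An unhindered substrate with a strong nucleophile in a polar aprotic solvent favours one-step backside displacement.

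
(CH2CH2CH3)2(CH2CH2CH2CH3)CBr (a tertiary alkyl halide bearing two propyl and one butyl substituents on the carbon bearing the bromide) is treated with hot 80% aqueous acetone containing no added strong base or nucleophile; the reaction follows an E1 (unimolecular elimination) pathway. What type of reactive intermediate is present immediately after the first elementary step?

Step 1: Ionisation: the C–Br σ-bond cleaves heterolytically; both bonding electrons depart with Br⁻, leaving a tertiary carbocation at the α-carbon.
After step 1 the species present is a tertiary carbocation.

tertiary carbocation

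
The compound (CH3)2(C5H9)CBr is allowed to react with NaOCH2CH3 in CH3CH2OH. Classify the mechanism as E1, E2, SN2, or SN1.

E2

Conditions: a strong base with a tertiary substrate bearing a β-hydrogen.
These conditions are the textbook signature of the E2 pathway.
A strong (often hindered) base removes a β-H in concert with loss of the leaving group — bimolecular elimination.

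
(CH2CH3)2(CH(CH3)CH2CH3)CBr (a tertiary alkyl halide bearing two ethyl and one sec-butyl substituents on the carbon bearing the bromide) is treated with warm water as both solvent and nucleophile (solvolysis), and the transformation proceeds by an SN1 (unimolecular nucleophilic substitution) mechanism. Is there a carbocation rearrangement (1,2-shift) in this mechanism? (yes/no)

no

The first-formed carbocation is tertiary.
No single 1,2-shift to an adjacent carbon would produce a more-substituted cation than the one already present, so no rearrangement occurs.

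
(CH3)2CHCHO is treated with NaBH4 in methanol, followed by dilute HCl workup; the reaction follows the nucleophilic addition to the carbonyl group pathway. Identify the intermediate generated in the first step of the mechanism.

tetrahedral alkoxide intermediate

Step 1: H⁻ (delivered from BH4⁻) attacks the sp² carbonyl carbon; the C=O π bond breaks and the electrons end up as a lone pair on the alkoxide oxygen of the tetrahedral intermediate.
After step 1 the species present is a tetrahedral alkoxide intermediate.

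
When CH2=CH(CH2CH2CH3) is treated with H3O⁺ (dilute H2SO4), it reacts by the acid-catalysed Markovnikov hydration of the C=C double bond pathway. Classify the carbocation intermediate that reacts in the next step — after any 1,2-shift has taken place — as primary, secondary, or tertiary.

secondary

Step 1: Protonation of the alkene by H3O⁺: the π bond acts as the nucleophile and picks up H⁺, giving the more stable (Markovnikov) secondary carbocation. H2O is released.
No single 1,2-shift to an adjacent carbon would give a more-substituted cation, so no rearrangement occurs.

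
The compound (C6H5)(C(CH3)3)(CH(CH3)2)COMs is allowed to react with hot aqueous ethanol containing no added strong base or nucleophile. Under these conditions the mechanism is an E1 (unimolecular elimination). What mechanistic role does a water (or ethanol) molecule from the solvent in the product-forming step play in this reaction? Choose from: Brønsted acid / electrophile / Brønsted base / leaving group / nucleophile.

Step 2: A water (or ethanol) molecule (solvent) deprotonates a β-carbon; as the C–H bond breaks, those electrons form the new alkene π bond.
A water (or ethanol) molecule from the solvent in the product-forming step accepts a proton in a proton-transfer step — a Brønsted base.

Brønsted base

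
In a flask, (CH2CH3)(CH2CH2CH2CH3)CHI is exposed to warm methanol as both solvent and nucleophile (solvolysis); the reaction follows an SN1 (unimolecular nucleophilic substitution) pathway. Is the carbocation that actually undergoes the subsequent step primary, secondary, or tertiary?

Step 1: Rate-determining heterolysis of the C–I bond gives I⁻ and a secondary carbocation.
No single 1,2-shift to an adjacent carbon would give a more-substituted cation, so no rearrangement occurs.

secondary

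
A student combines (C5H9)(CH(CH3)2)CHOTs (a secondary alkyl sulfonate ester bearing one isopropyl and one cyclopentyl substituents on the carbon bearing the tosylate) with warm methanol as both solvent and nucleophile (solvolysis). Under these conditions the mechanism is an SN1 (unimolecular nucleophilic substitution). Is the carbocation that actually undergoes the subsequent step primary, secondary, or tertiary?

tertiary

Step 1: Ionisation: the C–O σ-bond cleaves heterolytically; both bonding electrons depart with TsO⁻, leaving a secondary carbocation at the α-carbon.
Step 2: A 1,2-hydride shift from the adjacent isopropyl carbon moves the positive charge from the secondary centre to an adjacent carbon, generating a more stable tertiary carbocation.
The cation rearranges from secondary to tertiary via a 1,2-hydride shift from the adjacent isopropyl carbon; the tertiary cation is what reacts next.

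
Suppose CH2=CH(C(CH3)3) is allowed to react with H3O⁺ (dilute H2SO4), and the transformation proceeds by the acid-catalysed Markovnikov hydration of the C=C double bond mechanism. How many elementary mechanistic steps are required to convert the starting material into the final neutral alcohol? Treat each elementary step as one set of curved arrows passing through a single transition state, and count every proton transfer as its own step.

Step 1: The π electrons of the C=C bond attack a proton of H3O⁺; Markovnikov addition places the new C–H on the less-substituted alkene carbon, so the positive charge ends up on the more-substituted carbon — a secondary carbocation. H2O is released.
Step 2: A methyl group with its bonding pair migrates from the adjacent tert-butyl carbon to the cationic centre — a 1,2-methyl shift — upgrading the secondary cation to a tertiary one.
Step 3: Nucleophilic capture of the cation by H2O produces the protonated alcohol (an oxonium ion).
Step 4: Proton transfer from the O–H of the oxonium ion to H2O completes the catalytic cycle and yields the alcohol.
Total: 4 elementary steps.

4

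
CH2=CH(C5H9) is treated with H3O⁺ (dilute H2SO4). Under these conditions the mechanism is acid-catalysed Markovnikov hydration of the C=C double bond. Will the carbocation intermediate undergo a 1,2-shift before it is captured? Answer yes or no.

yes

The first-formed carbocation is secondary.
The adjacent cyclopentyl carbon already bears 2 other carbon substituents and has a hydrogen to migrate; after a 1,2-hydride shift from that carbon the positive charge sits on a tertiary centre.
Tertiary is more stable than secondary, so the shift occurs.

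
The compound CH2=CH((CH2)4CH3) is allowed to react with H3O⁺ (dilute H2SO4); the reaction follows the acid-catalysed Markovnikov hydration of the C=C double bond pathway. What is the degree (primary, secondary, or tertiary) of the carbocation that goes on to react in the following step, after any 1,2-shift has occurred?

secondary

Step 1: Protonation of the alkene by H3O⁺: the π bond acts as the nucleophile and picks up H⁺, giving the more stable (Markovnikov) secondary carbocation. H2O is released.
No single 1,2-shift to an adjacent carbon would give a more-substituted cation, so no rearrangement occurs.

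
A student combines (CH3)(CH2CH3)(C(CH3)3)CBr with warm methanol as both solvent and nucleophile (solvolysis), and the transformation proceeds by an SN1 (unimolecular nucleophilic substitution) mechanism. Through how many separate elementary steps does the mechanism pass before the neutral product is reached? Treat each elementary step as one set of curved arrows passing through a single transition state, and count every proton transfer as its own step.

Step 1: The C–Br bond breaks with both electrons going to the bromide; Br⁻ leaves and a tertiary carbocation remains.
(No 1,2-shift: no single shift to an adjacent carbon would give a more stable cation.)
Step 2: CH3OH donates an oxygen lone pair into the empty p orbital of the cation, giving a protonated ether (an oxonium ion).
Step 3: Proton transfer from the O–H of the oxonium ion to a solvent molecule delivers the neutral ether.
Total: 3 elementary steps.

3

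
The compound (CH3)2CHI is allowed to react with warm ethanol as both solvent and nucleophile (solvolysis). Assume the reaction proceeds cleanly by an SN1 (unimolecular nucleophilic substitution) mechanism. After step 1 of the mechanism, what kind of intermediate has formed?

Step 1: The C–I bond breaks with both electrons going to the iodide; I⁻ leaves and a secondary carbocation remains.
After step 1 the species present is a secondary carbocation.

secondary carbocation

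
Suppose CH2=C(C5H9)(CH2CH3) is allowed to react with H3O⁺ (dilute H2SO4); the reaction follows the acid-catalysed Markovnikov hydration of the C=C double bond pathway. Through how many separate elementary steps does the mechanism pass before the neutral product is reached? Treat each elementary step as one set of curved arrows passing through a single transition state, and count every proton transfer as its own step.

3

Step 1: Electrophilic addition begins with the π(C=C) electrons forming a bond to the proton of H3O⁺. Following Markovnikov's rule, the resulting cation is tertiary. H2O is released.
(No 1,2-shift: no single shift to an adjacent carbon would give a more stable cation.)
Step 2: Water acts as the nucleophile: an oxygen lone pair bonds to the cationic carbon, giving an oxonium-ion intermediate.
Step 3: H2O removes a proton from the oxonium oxygen, regenerating H3O⁺ and giving the neutral alcohol.
Total: 3 elementary steps.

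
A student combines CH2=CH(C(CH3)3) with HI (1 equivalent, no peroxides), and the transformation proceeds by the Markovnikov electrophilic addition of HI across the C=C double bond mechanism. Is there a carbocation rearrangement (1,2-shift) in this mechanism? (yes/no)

yes

The first-formed carbocation is secondary.
The adjacent tert-butyl carbon has no hydrogen but bears methyl groups; migration of one methyl with its bonding pair (a 1,2-methyl shift) places the charge on a tertiary centre.
Tertiary is more stable than secondary, so the shift occurs.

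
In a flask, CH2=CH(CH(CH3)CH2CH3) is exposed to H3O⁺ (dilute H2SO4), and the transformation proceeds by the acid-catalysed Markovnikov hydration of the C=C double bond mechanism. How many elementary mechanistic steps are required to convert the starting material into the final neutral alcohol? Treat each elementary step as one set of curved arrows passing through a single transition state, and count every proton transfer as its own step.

Step 1: Protonation of the alkene by H3O⁺: the π bond acts as the nucleophile and picks up H⁺, giving the more stable (Markovnikov) secondary carbocation. H2O is released.
Step 2: A 1,2-hydride shift from the adjacent sec-butyl carbon moves the positive charge from the secondary centre to an adjacent carbon, generating a more stable tertiary carbocation.
Step 3: Nucleophilic capture of the cation by H2O produces the protonated alcohol (an oxonium ion).
Step 4: H2O removes a proton from the oxonium oxygen, regenerating H3O⁺ and giving the neutral alcohol.
Total: 4 elementary steps.

4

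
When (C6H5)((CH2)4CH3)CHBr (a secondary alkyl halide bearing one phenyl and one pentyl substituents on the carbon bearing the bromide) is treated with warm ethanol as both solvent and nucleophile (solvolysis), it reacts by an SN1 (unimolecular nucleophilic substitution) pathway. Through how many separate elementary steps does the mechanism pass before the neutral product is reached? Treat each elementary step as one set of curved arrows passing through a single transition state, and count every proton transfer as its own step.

3

Step 1: Ionisation: the C–Br σ-bond cleaves heterolytically; both bonding electrons depart with Br⁻, leaving a secondary carbocation at the α-carbon.
(No 1,2-shift: no single shift to an adjacent carbon would give a more stable cation.)
Step 2: Nucleophilic capture: the oxygen of CH3CH2OH bonds to the cationic carbon, producing an oxonium-ion intermediate.
Step 3: Proton transfer from the O–H of the oxonium ion to a solvent molecule delivers the neutral ether.
Total: 3 elementary steps.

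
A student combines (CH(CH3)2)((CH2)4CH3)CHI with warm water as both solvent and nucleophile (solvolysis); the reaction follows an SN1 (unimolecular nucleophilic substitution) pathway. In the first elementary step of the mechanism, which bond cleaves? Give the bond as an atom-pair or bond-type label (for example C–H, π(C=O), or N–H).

Step 1: The C–I bond breaks with both electrons going to the iodide; I⁻ leaves and a secondary carbocation remains.
The bond broken in this step is the C–I bond.

C–I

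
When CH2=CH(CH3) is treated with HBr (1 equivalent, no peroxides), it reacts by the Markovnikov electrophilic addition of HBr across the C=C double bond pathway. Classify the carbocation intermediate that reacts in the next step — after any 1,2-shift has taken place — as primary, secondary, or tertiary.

secondary

Step 1: Electrophilic addition begins with the π(C=C) electrons forming a bond to the proton of HBr. Following Markovnikov's rule, the resulting cation is secondary. The H–Br bond breaks heterolytically, releasing Br⁻.
No single 1,2-shift to an adjacent carbon would give a more-substituted cation, so no rearrangement occurs.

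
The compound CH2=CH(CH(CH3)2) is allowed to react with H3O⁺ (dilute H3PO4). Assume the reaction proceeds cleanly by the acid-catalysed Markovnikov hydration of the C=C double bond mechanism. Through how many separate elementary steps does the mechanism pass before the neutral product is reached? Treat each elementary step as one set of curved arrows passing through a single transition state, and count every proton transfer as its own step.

Step 1: Protonation of the alkene by H3O⁺: the π bond acts as the nucleophile and picks up H⁺, giving the more stable (Markovnikov) secondary carbocation. H2O is released.
Step 2: A hydride (H with its bonding pair) migrates from the adjacent isopropyl carbon to the cationic centre — a 1,2-hydride shift — upgrading the secondary cation to a tertiary one.
Step 3: Nucleophilic capture of the cation by H2O produces the protonated alcohol (an oxonium ion).
Step 4: Proton transfer from the O–H of the oxonium ion to H2O completes the catalytic cycle and yields the alcohol.
Total: 4 elementary steps.

4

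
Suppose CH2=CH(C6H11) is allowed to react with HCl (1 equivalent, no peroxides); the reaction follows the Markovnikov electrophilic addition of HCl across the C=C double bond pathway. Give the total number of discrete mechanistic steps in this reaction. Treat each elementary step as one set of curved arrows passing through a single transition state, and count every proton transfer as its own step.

Step 1: Protonation of the alkene by HCl: the π bond acts as the nucleophile and picks up H⁺, giving the more stable (Markovnikov) secondary carbocation. The H–Cl bond breaks heterolytically, releasing Cl⁻.
Step 2: Carbocation rearrangement: a 1,2-hydride shift from the adjacent cyclohexyl carbon converts the initially-formed secondary cation into the more stable tertiary cation.
Step 3: Cl⁻ captures the cation: a lone pair on Cl⁻ fills the empty p orbital, producing the alkyl halide product.
Total: 3 elementary steps.

3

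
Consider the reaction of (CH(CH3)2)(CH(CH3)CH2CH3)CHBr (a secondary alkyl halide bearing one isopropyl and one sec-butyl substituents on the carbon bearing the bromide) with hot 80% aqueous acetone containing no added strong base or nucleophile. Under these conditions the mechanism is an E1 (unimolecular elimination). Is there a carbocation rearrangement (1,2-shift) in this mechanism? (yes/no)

yes

The first-formed carbocation is secondary.
The adjacent isopropyl carbon already bears 2 other carbon substituents and has a hydrogen to migrate; after a 1,2-hydride shift from that carbon the positive charge sits on a tertiary centre.
Tertiary is more stable than secondary, so the shift occurs.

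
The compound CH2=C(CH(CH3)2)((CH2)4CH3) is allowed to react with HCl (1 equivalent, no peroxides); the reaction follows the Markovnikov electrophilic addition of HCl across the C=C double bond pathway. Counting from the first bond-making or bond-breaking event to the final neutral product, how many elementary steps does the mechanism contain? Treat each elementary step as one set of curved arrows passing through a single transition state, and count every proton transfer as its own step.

2

Step 1: Protonation of the alkene by HCl: the π bond acts as the nucleophile and picks up H⁺, giving the more stable (Markovnikov) tertiary carbocation. The H–Cl bond breaks heterolytically, releasing Cl⁻.
(No 1,2-shift: no single shift to an adjacent carbon would give a more stable cation.)
Step 2: The Cl⁻ anion donates a lone pair to the carbocation, forming the new C–Cl σ-bond and giving the neutral alkyl halide.
Total: 2 elementary steps.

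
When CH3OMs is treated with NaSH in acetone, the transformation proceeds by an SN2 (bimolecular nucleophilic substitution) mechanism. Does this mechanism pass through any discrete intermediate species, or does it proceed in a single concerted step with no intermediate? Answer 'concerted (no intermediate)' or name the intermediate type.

HS⁻ attacks the back face of the α-carbon while MsO⁻ departs with the C–O bonding pair — a single concerted displacement through a pentacoordinate transition state.
All bond changes occur in one transition state; no discrete intermediate is formed.

concerted (no intermediate)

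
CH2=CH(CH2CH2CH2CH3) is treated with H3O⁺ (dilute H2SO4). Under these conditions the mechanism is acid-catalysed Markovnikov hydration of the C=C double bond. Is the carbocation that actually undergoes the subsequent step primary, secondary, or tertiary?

Step 1: Protonation of the alkene by H3O⁺: the π bond acts as the nucleophile and picks up H⁺, giving the more stable (Markovnikov) secondary carbocation. H2O is released.
No single 1,2-shift to an adjacent carbon would give a more-substituted cation, so no rearrangement occurs.

secondary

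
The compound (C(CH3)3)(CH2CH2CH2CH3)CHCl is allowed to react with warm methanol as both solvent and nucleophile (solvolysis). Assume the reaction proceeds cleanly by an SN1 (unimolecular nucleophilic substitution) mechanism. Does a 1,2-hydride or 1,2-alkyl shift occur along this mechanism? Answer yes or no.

The first-formed carbocation is secondary.
The adjacent tert-butyl carbon has no hydrogen but bears methyl groups; migration of one methyl with its bonding pair (a 1,2-methyl shift) places the charge on a tertiary centre.
Tertiary is more stable than secondary, so the shift occurs.

yes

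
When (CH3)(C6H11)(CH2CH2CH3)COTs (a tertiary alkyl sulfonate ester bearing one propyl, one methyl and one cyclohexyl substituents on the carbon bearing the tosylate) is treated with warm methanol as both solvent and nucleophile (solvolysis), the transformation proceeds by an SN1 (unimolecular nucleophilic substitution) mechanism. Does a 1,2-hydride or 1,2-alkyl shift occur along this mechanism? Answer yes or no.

The first-formed carbocation is tertiary.
No single 1,2-shift to an adjacent carbon would produce a more-substituted cation than the one already present, so no rearrangement occurs.

no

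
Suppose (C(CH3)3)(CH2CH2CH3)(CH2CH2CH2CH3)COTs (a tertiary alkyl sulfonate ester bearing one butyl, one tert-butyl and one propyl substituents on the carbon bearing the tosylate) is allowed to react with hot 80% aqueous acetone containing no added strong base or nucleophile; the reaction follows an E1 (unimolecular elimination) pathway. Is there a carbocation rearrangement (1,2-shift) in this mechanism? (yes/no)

The first-formed carbocation is tertiary.
No single 1,2-shift to an adjacent carbon would produce a more-substituted cation than the one already present, so no rearrangement occurs.

no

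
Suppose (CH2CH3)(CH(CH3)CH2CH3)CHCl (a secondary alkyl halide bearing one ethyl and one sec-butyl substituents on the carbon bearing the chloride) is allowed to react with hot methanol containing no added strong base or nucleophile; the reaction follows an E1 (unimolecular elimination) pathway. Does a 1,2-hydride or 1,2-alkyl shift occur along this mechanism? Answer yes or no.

The first-formed carbocation is secondary.
The adjacent sec-butyl carbon already bears 2 other carbon substituents and has a hydrogen to migrate; after a 1,2-hydride shift from that carbon the positive charge sits on a tertiary centre.
Tertiary is more stable than secondary, so the shift occurs.

yes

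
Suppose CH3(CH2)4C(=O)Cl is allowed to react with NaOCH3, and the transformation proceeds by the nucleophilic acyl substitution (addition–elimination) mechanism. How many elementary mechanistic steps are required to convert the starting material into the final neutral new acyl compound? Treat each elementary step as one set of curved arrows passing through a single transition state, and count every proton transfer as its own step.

2

Step 1: A lone pair on the O of CH3O⁻ attacks the electrophilic acyl carbon; the π(C=O) electrons move onto oxygen, giving a tetrahedral intermediate.
Step 2: An oxygen lone pair re-forms the C=O π bond as the C–Cl σ-bond breaks; Cl⁻ is expelled.
Total: 2 elementary steps.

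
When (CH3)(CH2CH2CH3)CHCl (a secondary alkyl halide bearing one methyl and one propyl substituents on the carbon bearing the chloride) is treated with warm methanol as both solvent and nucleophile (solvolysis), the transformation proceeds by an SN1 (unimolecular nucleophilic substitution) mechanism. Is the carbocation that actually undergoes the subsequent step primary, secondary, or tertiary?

Step 1: The C–Cl bond breaks with both electrons going to the chloride; Cl⁻ leaves and a secondary carbocation remains.
No single 1,2-shift to an adjacent carbon would give a more-substituted cation, so no rearrangement occurs.

secondary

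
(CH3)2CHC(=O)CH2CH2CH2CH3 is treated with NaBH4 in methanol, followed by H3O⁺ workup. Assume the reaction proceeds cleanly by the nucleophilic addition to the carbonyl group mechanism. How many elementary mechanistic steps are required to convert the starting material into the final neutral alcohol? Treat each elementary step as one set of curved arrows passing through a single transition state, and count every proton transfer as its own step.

2

Step 1: H⁻ (delivered from BH4⁻) attacks the sp² carbonyl carbon; the C=O π bond breaks and the electrons end up as a lone pair on the alkoxide oxygen of the tetrahedral intermediate.
Step 2: The alkoxide picks up a proton during H3O⁺ workup to yield an alcohol.
Total: 2 elementary steps.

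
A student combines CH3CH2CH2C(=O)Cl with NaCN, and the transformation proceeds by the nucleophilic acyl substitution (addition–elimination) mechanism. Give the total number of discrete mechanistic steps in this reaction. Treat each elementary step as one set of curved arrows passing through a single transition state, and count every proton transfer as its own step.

Step 1: Nucleophilic addition of CN⁻ to the acyl carbon breaks the π(C=O) bond and yields a tetrahedral, anionic intermediate.
Step 2: Elimination step: re-formation of the carbonyl π bond drives out Cl⁻, giving the new acyl compound.
Total: 2 elementary steps.

2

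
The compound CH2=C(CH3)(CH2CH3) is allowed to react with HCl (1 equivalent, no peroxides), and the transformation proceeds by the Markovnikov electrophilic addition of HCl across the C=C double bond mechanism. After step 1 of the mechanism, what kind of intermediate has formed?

Step 1: Protonation of the alkene by HCl: the π bond acts as the nucleophile and picks up H⁺, giving the more stable (Markovnikov) tertiary carbocation. The H–Cl bond breaks heterolytically, releasing Cl⁻.
After step 1 the species present is a tertiary carbocation.

tertiary carbocation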